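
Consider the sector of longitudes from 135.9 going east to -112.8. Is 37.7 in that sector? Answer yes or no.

No

Band width going east from +135.9° to -112.8°: ((-112.8 − 135.9) mod 360) = 111.3°.
Offset of +37.7° east of the west edge: ((37.7 − 135.9) mod 360) = 261.8°.
261.8° > 111.3° ⇒ outside.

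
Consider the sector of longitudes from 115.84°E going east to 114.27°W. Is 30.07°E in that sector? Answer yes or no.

Band width going east from +115.84° to -114.27°: ((-114.27 − 115.84) mod 360) = 129.89°.
Offset of +30.07° east of the west edge: ((30.07 − 115.84) mod 360) = 274.23°.
274.23° > 129.89° ⇒ outside.

No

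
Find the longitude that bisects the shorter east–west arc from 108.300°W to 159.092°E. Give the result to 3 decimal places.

154.604°W

Signed shortest Δλ from -108.300° to +159.092° is -92.608°.
Midpoint longitude = -108.300° + (-92.608°)/2 = -108.300° − 46.304° = -154.604°.
(The naïve average (-108.300 + +159.092)/2 = 25.396° is on the wrong side of the globe.)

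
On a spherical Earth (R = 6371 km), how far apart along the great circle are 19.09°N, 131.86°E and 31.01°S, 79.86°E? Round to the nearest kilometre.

7864 km

Δλ = 79.86 − 131.86 = -52.00°.
Δφ = -31.01 − 19.09 = -50.10°.
a = sin²(Δφ/2) + cos φ₁ · cos φ₂ · sin²(Δλ/2) = 0.334921.
c = 2·atan2(√a, √(1−a)) = 1.23433 rad → d = 6371·c ≈ 7863.89 km.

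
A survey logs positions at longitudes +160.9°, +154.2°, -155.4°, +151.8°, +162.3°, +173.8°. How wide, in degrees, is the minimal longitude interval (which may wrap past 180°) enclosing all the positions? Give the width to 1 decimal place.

52.8°

Sort the longitudes: -155.4°, +151.8°, +154.2°, +160.9°, +162.3°, +173.8°.
Eastward gaps between consecutive values (wrapping around): 307.2°, 2.4°, 6.7°, 1.4°, 11.5°, 30.8°.
Largest gap = 307.2° ⇒ minimal covering band is its complement: 360° − 307.2° = 52.8°.
Band runs from +151.8° eastward to -155.4°, crossing the antimeridian.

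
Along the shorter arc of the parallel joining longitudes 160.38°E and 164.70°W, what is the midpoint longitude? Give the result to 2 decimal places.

Signed shortest Δλ from +160.38° to -164.70° is +34.92°.
Midpoint longitude = +160.38° + (+34.92°)/2 = +160.38° + 17.46° = +177.84°.
(The naïve average (+160.38 + -164.70)/2 = -2.16° is on the wrong side of the globe.)

177.84°E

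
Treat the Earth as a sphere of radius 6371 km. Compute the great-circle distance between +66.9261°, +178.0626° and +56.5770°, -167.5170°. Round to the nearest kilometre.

1371 km

Δλ = -167.5170 − 178.0626 = -345.5796°; wrapped into (−180°, 180°]: 14.4204°.
Δφ = 56.5770 − 66.9261 = -10.3491°.
a = sin²(Δφ/2) + cos φ₁ · cos φ₂ · sin²(Δλ/2) = 0.011535.
c = 2·atan2(√a, √(1−a)) = 0.21522 rad → d = 6371·c ≈ 1371.14 km.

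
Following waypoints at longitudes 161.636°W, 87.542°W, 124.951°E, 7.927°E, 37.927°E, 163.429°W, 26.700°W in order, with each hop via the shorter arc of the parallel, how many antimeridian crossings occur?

Leg 1: -161.636° → -87.542°, shortest Δλ = 74.094° (east) — does not cross 180°.
Leg 2: -87.542° → +124.951°, shortest Δλ = -147.507° (west) — crosses 180°.
Leg 3: +124.951° → +7.927°, shortest Δλ = -117.024° (west) — does not cross 180°.
Leg 4: +7.927° → +37.927°, shortest Δλ = 30.0° (east) — does not cross 180°.
Leg 5: +37.927° → -163.429°, shortest Δλ = 158.644° (east) — crosses 180°.
Leg 6: -163.429° → -26.700°, shortest Δλ = 136.729° (east) — does not cross 180°.
Total crossings: 2.

2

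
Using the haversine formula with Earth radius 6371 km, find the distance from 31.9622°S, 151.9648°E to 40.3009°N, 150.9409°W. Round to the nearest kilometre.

Δλ = -150.9409 − 151.9648 = -302.9057°; wrapped into (−180°, 180°]: 57.0943°.
Δφ = 40.3009 − -31.9622 = 72.2631°.
a = sin²(Δφ/2) + cos φ₁ · cos φ₂ · sin²(Δλ/2) = 0.495441.
c = 2·atan2(√a, √(1−a)) = 1.56168 rad → d = 6371·c ≈ 9949.46 km.

9949 km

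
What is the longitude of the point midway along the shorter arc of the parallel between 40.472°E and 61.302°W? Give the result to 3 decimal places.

Signed shortest Δλ from +40.472° to -61.302° is -101.774°.
Midpoint longitude = +40.472° + (-101.774°)/2 = +40.472° − 50.887° = -10.415°.

10.415°W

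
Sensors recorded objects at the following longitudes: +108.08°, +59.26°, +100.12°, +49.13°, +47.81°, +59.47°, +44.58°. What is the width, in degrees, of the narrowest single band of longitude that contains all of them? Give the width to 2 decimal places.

Sort the longitudes: +44.58°, +47.81°, +49.13°, +59.26°, +59.47°, +100.12°, +108.08°.
Eastward gaps between consecutive values (wrapping around): 3.23°, 1.32°, 10.13°, 0.21°, 40.65°, 7.96°, 296.50°.
Largest gap = 296.50° ⇒ minimal covering band is its complement: 360° − 296.50° = 63.50°.
Band runs from +44.58° eastward to +108.08°.

63.50°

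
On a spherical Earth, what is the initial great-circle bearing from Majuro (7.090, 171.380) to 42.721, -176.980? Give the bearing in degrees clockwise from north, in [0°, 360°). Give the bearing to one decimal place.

Δλ = -176.980 − 171.380 = -348.360°; wrapped into (−180°, 180°]: 11.640°.
θ = atan2( sin Δλ · cos φ₂ , cos φ₁ · sin φ₂ − sin φ₁ · cos φ₂ · cos Δλ )
  = atan2(0.14823, 0.58443) = 14.232° → normalised to [0°, 360°): 14.232°.

14.2°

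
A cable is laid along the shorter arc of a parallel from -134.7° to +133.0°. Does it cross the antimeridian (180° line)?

Naïve |133.0 − -134.7| = 267.7° > 180°, so the shorter arc goes the other way round — across 180°.
Signed shortest Δλ = ((133.0 − -134.7 + 180) mod 360) − 180 = -92.3°.
Going west by 92.3° from -134.7° passes through 180° before reaching +133.0°.

Yes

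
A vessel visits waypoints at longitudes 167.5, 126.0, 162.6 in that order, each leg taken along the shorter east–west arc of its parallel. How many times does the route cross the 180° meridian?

0

Leg 1: +167.5° → +126.0°, shortest Δλ = -41.5° (west) — does not cross 180°.
Leg 2: +126.0° → +162.6°, shortest Δλ = 36.6° (east) — does not cross 180°.
Total crossings: 0.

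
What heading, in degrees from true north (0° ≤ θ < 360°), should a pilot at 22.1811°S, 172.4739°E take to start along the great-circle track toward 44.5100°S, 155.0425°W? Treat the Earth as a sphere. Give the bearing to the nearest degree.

Δλ = -155.0425 − 172.4739 = -327.5164°; wrapped into (−180°, 180°]: 32.4836°.
θ = atan2( sin Δλ · cos φ₂ , cos φ₁ · sin φ₂ − sin φ₁ · cos φ₂ · cos Δλ )
  = atan2(0.38299, -0.42205) = 137.777° → normalised to [0°, 360°): 137.777°.

138°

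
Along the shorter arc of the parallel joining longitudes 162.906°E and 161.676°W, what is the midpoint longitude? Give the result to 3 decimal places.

179.385°W

Signed shortest Δλ from +162.906° to -161.676° is +35.418°.
Midpoint longitude = +162.906° + (+35.418°)/2 = +162.906° + 17.709° = +180.615°.
Normalise into (−180°, 180°]: -179.385°.
(The naïve average (+162.906 + -161.676)/2 = 0.615° is on the wrong side of the globe.)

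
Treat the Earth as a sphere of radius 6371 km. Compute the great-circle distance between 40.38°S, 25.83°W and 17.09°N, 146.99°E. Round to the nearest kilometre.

17335 km

Δλ = 146.99 − -25.83 = 172.82°.
Δφ = 17.09 − -40.38 = 57.47°.
a = sin²(Δφ/2) + cos φ₁ · cos φ₂ · sin²(Δλ/2) = 0.956403.
c = 2·atan2(√a, √(1−a)) = 2.72090 rad → d = 6371·c ≈ 17334.84 km.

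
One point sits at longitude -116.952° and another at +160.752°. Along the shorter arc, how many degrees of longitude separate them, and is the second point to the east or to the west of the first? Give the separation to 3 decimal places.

Raw difference: 160.752 − -116.952 = 277.704°.
Normalise into (−180°, 180°]: 277.704° − 360° = -82.296°.
Negative ⇒ the second point lies to the west; separation 82.296°.

82.296° west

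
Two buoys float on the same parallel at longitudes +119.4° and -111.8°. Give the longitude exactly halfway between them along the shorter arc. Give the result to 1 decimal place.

Signed shortest Δλ from +119.4° to -111.8° is +128.8°.
Midpoint longitude = +119.4° + (+128.8°)/2 = +119.4° + 64.4° = +183.8°.
Normalise into (−180°, 180°]: -176.2°.
(The naïve average (+119.4 + -111.8)/2 = 3.8° is on the wrong side of the globe.)

-176.2°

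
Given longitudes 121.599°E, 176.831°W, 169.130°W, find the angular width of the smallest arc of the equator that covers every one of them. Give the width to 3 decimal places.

69.271°

Sort the longitudes: -176.831°, -169.130°, +121.599°.
Eastward gaps between consecutive values (wrapping around): 7.701°, 290.729°, 61.570°.
Largest gap = 290.729° ⇒ minimal covering band is its complement: 360° − 290.729° = 69.271°.
Band runs from +121.599° eastward to -169.130°, crossing the antimeridian.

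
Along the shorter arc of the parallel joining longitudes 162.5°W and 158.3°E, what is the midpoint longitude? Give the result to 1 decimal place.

177.9°E

Signed shortest Δλ from -162.5° to +158.3° is -39.2°.
Midpoint longitude = -162.5° + (-39.2°)/2 = -162.5° − 19.6° = -182.1°.
Normalise into (−180°, 180°]: +177.9°.
(The naïve average (-162.5 + +158.3)/2 = -2.1° is on the wrong side of the globe.)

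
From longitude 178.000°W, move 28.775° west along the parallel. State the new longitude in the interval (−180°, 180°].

Start at -178.000°; shift −28.775° → -206.775°.
-206.775° lies outside (−180°, 180°]; add 360° → +153.225°.

153.225°E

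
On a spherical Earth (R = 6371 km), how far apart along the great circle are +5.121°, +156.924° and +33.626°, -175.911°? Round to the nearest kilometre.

Δλ = -175.911 − 156.924 = -332.835°; wrapped into (−180°, 180°]: 27.165°.
Δφ = 33.626 − 5.121 = 28.505°.
a = sin²(Δφ/2) + cos φ₁ · cos φ₂ · sin²(Δλ/2) = 0.106353.
c = 2·atan2(√a, √(1−a)) = 0.66439 rad → d = 6371·c ≈ 4232.81 km.

4233 km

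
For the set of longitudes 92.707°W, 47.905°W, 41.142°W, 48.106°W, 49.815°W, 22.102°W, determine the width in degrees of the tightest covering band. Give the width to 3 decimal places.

Sort the longitudes: -92.707°, -49.815°, -48.106°, -47.905°, -41.142°, -22.102°.
Eastward gaps between consecutive values (wrapping around): 42.892°, 1.709°, 0.201°, 6.763°, 19.040°, 289.395°.
Largest gap = 289.395° ⇒ minimal covering band is its complement: 360° − 289.395° = 70.605°.
Band runs from -92.707° eastward to -22.102°.

70.605°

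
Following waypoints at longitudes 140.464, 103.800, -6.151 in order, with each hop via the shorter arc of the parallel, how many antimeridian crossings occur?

0

Leg 1: +140.464° → +103.800°, shortest Δλ = -36.664° (west) — does not cross 180°.
Leg 2: +103.800° → -6.151°, shortest Δλ = -109.951° (west) — does not cross 180°.
Total crossings: 0.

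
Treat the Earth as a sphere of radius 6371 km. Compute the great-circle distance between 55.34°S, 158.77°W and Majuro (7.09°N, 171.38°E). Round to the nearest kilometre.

7469 km

Δλ = 171.38 − -158.77 = 330.15°; wrapped into (−180°, 180°]: -29.85°.
Δφ = 7.09 − -55.34 = 62.43°.
a = sin²(Δφ/2) + cos φ₁ · cos φ₂ · sin²(Δλ/2) = 0.306020.
c = 2·atan2(√a, √(1−a)) = 1.17238 rad → d = 6371·c ≈ 7469.23 km.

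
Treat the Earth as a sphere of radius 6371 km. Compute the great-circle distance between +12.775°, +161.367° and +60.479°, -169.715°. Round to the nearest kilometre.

5803 km

Δλ = -169.715 − 161.367 = -331.082°; wrapped into (−180°, 180°]: 28.918°.
Δφ = 60.479 − 12.775 = 47.704°.
a = sin²(Δφ/2) + cos φ₁ · cos φ₂ · sin²(Δλ/2) = 0.193479.
c = 2·atan2(√a, √(1−a)) = 0.91089 rad → d = 6371·c ≈ 5803.28 km.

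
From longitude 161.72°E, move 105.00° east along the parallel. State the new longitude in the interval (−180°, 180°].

93.28°W

Start at +161.72°; shift +105.00° → +266.72°.
+266.72° lies outside (−180°, 180°]; subtract 360° → -93.28°.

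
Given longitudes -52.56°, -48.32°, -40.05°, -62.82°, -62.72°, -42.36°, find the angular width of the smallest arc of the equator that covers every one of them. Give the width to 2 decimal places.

22.77°

Sort the longitudes: -62.82°, -62.72°, -52.56°, -48.32°, -42.36°, -40.05°.
Eastward gaps between consecutive values (wrapping around): 0.10°, 10.16°, 4.24°, 5.96°, 2.31°, 337.23°.
Largest gap = 337.23° ⇒ minimal covering band is its complement: 360° − 337.23° = 22.77°.
Band runs from -62.82° eastward to -40.05°.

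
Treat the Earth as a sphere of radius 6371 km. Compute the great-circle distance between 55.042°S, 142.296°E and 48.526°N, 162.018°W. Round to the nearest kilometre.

Δλ = -162.018 − 142.296 = -304.314°; wrapped into (−180°, 180°]: 55.686°.
Δφ = 48.526 − -55.042 = 103.568°.
a = sin²(Δφ/2) + cos φ₁ · cos φ₂ · sin²(Δλ/2) = 0.700076.
c = 2·atan2(√a, √(1−a)) = 1.98248 rad → d = 6371·c ≈ 12630.37 km.

12630 km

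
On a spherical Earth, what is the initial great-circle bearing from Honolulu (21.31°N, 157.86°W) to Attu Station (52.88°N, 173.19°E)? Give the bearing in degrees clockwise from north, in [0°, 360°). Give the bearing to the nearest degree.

332°

Δλ = 173.19 − -157.86 = 331.05°; wrapped into (−180°, 180°]: -28.95°.
θ = atan2( sin Δλ · cos φ₂ , cos φ₁ · sin φ₂ − sin φ₁ · cos φ₂ · cos Δλ )
  = atan2(-0.29212, 0.55094) = -27.933° → normalised to [0°, 360°): 332.067°.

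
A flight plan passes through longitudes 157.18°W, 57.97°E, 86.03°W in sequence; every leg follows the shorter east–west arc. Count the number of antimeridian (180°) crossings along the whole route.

Leg 1: -157.18° → +57.97°, shortest Δλ = -144.85° (west) — crosses 180°.
Leg 2: +57.97° → -86.03°, shortest Δλ = -144.0° (west) — does not cross 180°.
Total crossings: 1.

1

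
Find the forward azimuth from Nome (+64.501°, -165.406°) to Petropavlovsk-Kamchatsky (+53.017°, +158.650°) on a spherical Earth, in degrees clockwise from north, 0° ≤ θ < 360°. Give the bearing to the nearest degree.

255°

Δλ = 158.650 − -165.406 = 324.056°; wrapped into (−180°, 180°]: -35.944°.
θ = atan2( sin Δλ · cos φ₂ , cos φ₁ · sin φ₂ − sin φ₁ · cos φ₂ · cos Δλ )
  = atan2(-0.35312, -0.09571) = -105.164° → normalised to [0°, 360°): 254.836°.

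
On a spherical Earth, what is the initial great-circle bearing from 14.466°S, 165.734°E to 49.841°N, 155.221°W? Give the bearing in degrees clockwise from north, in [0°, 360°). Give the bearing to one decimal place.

Δλ = -155.221 − 165.734 = -320.955°; wrapped into (−180°, 180°]: 39.045°.
θ = atan2( sin Δλ · cos φ₂ , cos φ₁ · sin φ₂ − sin φ₁ · cos φ₂ · cos Δλ )
  = atan2(0.40625, 0.86515) = 25.153° → normalised to [0°, 360°): 25.153°.

25.2°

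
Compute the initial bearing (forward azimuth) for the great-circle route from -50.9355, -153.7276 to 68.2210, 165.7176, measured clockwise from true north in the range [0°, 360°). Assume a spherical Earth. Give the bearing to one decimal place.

Δλ = 165.7176 − -153.7276 = 319.4452°; wrapped into (−180°, 180°]: -40.5548°.
θ = atan2( sin Δλ · cos φ₂ , cos φ₁ · sin φ₂ − sin φ₁ · cos φ₂ · cos Δλ )
  = atan2(-0.24123, 0.80409) = -16.700° → normalised to [0°, 360°): 343.300°.

343.3°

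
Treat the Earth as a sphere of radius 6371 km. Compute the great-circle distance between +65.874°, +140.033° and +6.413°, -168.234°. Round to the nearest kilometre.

Δλ = -168.234 − 140.033 = -308.267°; wrapped into (−180°, 180°]: 51.733°.
Δφ = 6.413 − 65.874 = -59.461°.
a = sin²(Δφ/2) + cos φ₁ · cos φ₂ · sin²(Δλ/2) = 0.323250.
c = 2·atan2(√a, √(1−a)) = 1.20949 rad → d = 6371·c ≈ 7705.64 km.

7706 km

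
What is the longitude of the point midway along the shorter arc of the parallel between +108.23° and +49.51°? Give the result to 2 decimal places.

Signed shortest Δλ from +108.23° to +49.51° is -58.72°.
Midpoint longitude = +108.23° + (-58.72°)/2 = +108.23° − 29.36° = +78.87°.

+78.87°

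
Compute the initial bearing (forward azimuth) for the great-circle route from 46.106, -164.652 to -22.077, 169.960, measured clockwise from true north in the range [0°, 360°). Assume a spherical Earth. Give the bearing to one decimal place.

Δλ = 169.960 − -164.652 = 334.612°; wrapped into (−180°, 180°]: -25.388°.
θ = atan2( sin Δλ · cos φ₂ , cos φ₁ · sin φ₂ − sin φ₁ · cos φ₂ · cos Δλ )
  = atan2(-0.39731, -0.86388) = -155.302° → normalised to [0°, 360°): 204.698°.

204.7°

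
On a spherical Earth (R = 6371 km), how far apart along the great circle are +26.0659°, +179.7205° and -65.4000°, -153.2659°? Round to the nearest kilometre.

Δλ = -153.2659 − 179.7205 = -332.9864°; wrapped into (−180°, 180°]: 27.0136°.
Δφ = -65.4000 − 26.0659 = -91.4659°.
a = sin²(Δφ/2) + cos φ₁ · cos φ₂ · sin²(Δλ/2) = 0.533190.
c = 2·atan2(√a, √(1−a)) = 1.63722 rad → d = 6371·c ≈ 10430.76 km.

10431 km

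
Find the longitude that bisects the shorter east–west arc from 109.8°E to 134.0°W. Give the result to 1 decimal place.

167.9°E

Signed shortest Δλ from +109.8° to -134.0° is +116.2°.
Midpoint longitude = +109.8° + (+116.2°)/2 = +109.8° + 58.1° = +167.9°.
(The naïve average (+109.8 + -134.0)/2 = -12.1° is on the wrong side of the globe.)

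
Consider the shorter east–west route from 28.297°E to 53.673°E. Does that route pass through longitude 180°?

Signed shortest Δλ = ((53.673 − 28.297 + 180) mod 360) − 180 = 25.376°.
Going east by 25.376° from +28.297° reaches +53.673° without touching 180°.

No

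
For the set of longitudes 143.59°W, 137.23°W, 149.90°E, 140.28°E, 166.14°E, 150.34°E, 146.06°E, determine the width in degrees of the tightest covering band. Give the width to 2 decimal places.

82.49°

Sort the longitudes: -143.59°, -137.23°, +140.28°, +146.06°, +149.90°, +150.34°, +166.14°.
Eastward gaps between consecutive values (wrapping around): 6.36°, 277.51°, 5.78°, 3.84°, 0.44°, 15.80°, 50.27°.
Largest gap = 277.51° ⇒ minimal covering band is its complement: 360° − 277.51° = 82.49°.
Band runs from +140.28° eastward to -137.23°, crossing the antimeridian.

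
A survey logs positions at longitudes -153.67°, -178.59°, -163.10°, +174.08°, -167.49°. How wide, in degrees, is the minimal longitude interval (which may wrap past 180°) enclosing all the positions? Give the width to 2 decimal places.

32.25°

Sort the longitudes: -178.59°, -167.49°, -163.10°, -153.67°, +174.08°.
Eastward gaps between consecutive values (wrapping around): 11.10°, 4.39°, 9.43°, 327.75°, 7.33°.
Largest gap = 327.75° ⇒ minimal covering band is its complement: 360° − 327.75° = 32.25°.
Band runs from +174.08° eastward to -153.67°, crossing the antimeridian.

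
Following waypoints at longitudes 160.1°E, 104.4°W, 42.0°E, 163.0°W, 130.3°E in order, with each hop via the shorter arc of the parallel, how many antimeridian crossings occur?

Leg 1: +160.1° → -104.4°, shortest Δλ = 95.5° (east) — crosses 180°.
Leg 2: -104.4° → +42.0°, shortest Δλ = 146.4° (east) — does not cross 180°.
Leg 3: +42.0° → -163.0°, shortest Δλ = 155.0° (east) — crosses 180°.
Leg 4: -163.0° → +130.3°, shortest Δλ = -66.7° (west) — crosses 180°.
Total crossings: 3.

3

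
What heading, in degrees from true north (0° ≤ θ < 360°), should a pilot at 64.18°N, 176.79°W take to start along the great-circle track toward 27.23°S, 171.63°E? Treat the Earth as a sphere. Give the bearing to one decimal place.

Δλ = 171.63 − -176.79 = 348.42°; wrapped into (−180°, 180°]: -11.58°.
θ = atan2( sin Δλ · cos φ₂ , cos φ₁ · sin φ₂ − sin φ₁ · cos φ₂ · cos Δλ )
  = atan2(-0.17849, -0.98341) = -169.713° → normalised to [0°, 360°): 190.287°.

190.3°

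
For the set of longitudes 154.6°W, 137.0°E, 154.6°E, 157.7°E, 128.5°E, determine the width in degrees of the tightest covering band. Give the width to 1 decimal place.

Sort the longitudes: -154.6°, +128.5°, +137.0°, +154.6°, +157.7°.
Eastward gaps between consecutive values (wrapping around): 283.1°, 8.5°, 17.6°, 3.1°, 47.7°.
Largest gap = 283.1° ⇒ minimal covering band is its complement: 360° − 283.1° = 76.9°.
Band runs from +128.5° eastward to -154.6°, crossing the antimeridian.

76.9°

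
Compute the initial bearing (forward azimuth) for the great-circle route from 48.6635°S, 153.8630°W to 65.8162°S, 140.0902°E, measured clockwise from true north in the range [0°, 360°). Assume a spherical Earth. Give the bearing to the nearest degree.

218°

Δλ = 140.0902 − -153.8630 = 293.9532°; wrapped into (−180°, 180°]: -66.0468°.
θ = atan2( sin Δλ · cos φ₂ , cos φ₁ · sin φ₂ − sin φ₁ · cos φ₂ · cos Δλ )
  = atan2(-0.37438, -0.47763) = -141.910° → normalised to [0°, 360°): 218.090°.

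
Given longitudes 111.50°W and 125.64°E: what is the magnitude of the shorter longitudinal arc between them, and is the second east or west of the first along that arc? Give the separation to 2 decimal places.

122.86° west

Raw difference: 125.64 − -111.50 = 237.14°.
Normalise into (−180°, 180°]: 237.14° − 360° = -122.86°.
Negative ⇒ the second point lies to the west; separation 122.86°.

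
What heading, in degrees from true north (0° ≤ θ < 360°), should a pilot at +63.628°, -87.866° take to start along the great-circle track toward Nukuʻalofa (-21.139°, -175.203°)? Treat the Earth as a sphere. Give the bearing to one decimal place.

257.9°

Δλ = -175.203 − -87.866 = -87.337°.
θ = atan2( sin Δλ · cos φ₂ , cos φ₁ · sin φ₂ − sin φ₁ · cos φ₂ · cos Δλ )
  = atan2(-0.93170, -0.19902) = -102.058° → normalised to [0°, 360°): 257.942°.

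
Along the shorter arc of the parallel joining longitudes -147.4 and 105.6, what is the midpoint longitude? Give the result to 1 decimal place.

Signed shortest Δλ from -147.4° to +105.6° is -107.0°.
Midpoint longitude = -147.4° + (-107.0°)/2 = -147.4° − 53.5° = -200.9°.
Normalise into (−180°, 180°]: +159.1°.
(The naïve average (-147.4 + +105.6)/2 = -20.9° is on the wrong side of the globe.)

+159.1°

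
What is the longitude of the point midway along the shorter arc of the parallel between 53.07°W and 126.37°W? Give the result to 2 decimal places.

89.72°W

Signed shortest Δλ from -53.07° to -126.37° is -73.30°.
Midpoint longitude = -53.07° + (-73.30°)/2 = -53.07° − 36.65° = -89.72°.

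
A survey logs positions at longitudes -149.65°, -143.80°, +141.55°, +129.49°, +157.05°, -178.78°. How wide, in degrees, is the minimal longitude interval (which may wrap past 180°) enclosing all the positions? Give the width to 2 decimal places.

Sort the longitudes: -178.78°, -149.65°, -143.80°, +129.49°, +141.55°, +157.05°.
Eastward gaps between consecutive values (wrapping around): 29.13°, 5.85°, 273.29°, 12.06°, 15.50°, 24.17°.
Largest gap = 273.29° ⇒ minimal covering band is its complement: 360° − 273.29° = 86.71°.
Band runs from +129.49° eastward to -143.80°, crossing the antimeridian.

86.71°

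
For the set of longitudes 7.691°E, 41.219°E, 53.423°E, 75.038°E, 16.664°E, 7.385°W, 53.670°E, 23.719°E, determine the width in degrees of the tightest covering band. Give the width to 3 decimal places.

Sort the longitudes: -7.385°, +7.691°, +16.664°, +23.719°, +41.219°, +53.423°, +53.670°, +75.038°.
Eastward gaps between consecutive values (wrapping around): 15.076°, 8.973°, 7.055°, 17.500°, 12.204°, 0.247°, 21.368°, 277.577°.
Largest gap = 277.577° ⇒ minimal covering band is its complement: 360° − 277.577° = 82.423°.
Band runs from -7.385° eastward to +75.038°.

82.423°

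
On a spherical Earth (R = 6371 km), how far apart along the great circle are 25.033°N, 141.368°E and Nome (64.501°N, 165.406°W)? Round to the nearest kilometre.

Δλ = -165.406 − 141.368 = -306.774°; wrapped into (−180°, 180°]: 53.226°.
Δφ = 64.501 − 25.033 = 39.468°.
a = sin²(Δφ/2) + cos φ₁ · cos φ₂ · sin²(Δλ/2) = 0.192283.
c = 2·atan2(√a, √(1−a)) = 0.90786 rad → d = 6371·c ≈ 5783.97 km.

5784 km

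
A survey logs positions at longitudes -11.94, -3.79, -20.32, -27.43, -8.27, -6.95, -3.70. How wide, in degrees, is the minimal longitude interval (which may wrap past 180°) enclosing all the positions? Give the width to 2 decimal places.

Sort the longitudes: -27.43°, -20.32°, -11.94°, -8.27°, -6.95°, -3.79°, -3.70°.
Eastward gaps between consecutive values (wrapping around): 7.11°, 8.38°, 3.67°, 1.32°, 3.16°, 0.09°, 336.27°.
Largest gap = 336.27° ⇒ minimal covering band is its complement: 360° − 336.27° = 23.73°.
Band runs from -27.43° eastward to -3.70°.

23.73°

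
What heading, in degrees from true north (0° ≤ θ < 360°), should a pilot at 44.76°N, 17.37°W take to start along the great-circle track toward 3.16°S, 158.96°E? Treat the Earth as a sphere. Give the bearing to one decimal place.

Δλ = 158.96 − -17.37 = 176.33°.
θ = atan2( sin Δλ · cos φ₂ , cos φ₁ · sin φ₂ − sin φ₁ · cos φ₂ · cos Δλ )
  = atan2(0.06391, 0.66248) = 5.510° → normalised to [0°, 360°): 5.510°.

5.5°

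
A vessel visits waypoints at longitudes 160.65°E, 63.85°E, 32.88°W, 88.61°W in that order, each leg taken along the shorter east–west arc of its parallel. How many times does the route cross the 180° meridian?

0

Leg 1: +160.65° → +63.85°, shortest Δλ = -96.8° (west) — does not cross 180°.
Leg 2: +63.85° → -32.88°, shortest Δλ = -96.73° (west) — does not cross 180°.
Leg 3: -32.88° → -88.61°, shortest Δλ = -55.73° (west) — does not cross 180°.
Total crossings: 0.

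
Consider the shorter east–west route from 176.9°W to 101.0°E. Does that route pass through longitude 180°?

Naïve |101.0 − -176.9| = 277.9° > 180°, so the shorter arc goes the other way round — across 180°.
Signed shortest Δλ = ((101.0 − -176.9 + 180) mod 360) − 180 = -82.1°.
Going west by 82.1° from -176.9° passes through 180° before reaching +101.0°.

Yes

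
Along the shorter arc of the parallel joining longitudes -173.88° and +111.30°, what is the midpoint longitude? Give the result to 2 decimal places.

Signed shortest Δλ from -173.88° to +111.30° is -74.82°.
Midpoint longitude = -173.88° + (-74.82°)/2 = -173.88° − 37.41° = -211.29°.
Normalise into (−180°, 180°]: +148.71°.
(The naïve average (-173.88 + +111.30)/2 = -31.29° is on the wrong side of the globe.)

+148.71°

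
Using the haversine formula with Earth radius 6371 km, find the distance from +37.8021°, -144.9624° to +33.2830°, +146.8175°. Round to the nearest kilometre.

6054 km

Δλ = 146.8175 − -144.9624 = 291.7799°; wrapped into (−180°, 180°]: -68.2201°.
Δφ = 33.2830 − 37.8021 = -4.5191°.
a = sin²(Δφ/2) + cos φ₁ · cos φ₂ · sin²(Δλ/2) = 0.209276.
c = 2·atan2(√a, √(1−a)) = 0.95029 rad → d = 6371·c ≈ 6054.30 km.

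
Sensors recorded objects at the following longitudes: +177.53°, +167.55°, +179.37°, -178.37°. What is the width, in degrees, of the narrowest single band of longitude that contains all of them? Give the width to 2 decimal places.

14.08°

Sort the longitudes: -178.37°, +167.55°, +177.53°, +179.37°.
Eastward gaps between consecutive values (wrapping around): 345.92°, 9.98°, 1.84°, 2.26°.
Largest gap = 345.92° ⇒ minimal covering band is its complement: 360° − 345.92° = 14.08°.
Band runs from +167.55° eastward to -178.37°, crossing the antimeridian.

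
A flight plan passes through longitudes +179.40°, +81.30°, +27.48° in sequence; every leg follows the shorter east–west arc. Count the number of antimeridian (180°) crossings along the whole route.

Leg 1: +179.40° → +81.30°, shortest Δλ = -98.1° (west) — does not cross 180°.
Leg 2: +81.30° → +27.48°, shortest Δλ = -53.82° (west) — does not cross 180°.
Total crossings: 0.

0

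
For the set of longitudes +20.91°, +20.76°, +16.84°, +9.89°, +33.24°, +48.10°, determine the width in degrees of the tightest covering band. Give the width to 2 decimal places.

Sort the longitudes: +9.89°, +16.84°, +20.76°, +20.91°, +33.24°, +48.10°.
Eastward gaps between consecutive values (wrapping around): 6.95°, 3.92°, 0.15°, 12.33°, 14.86°, 321.79°.
Largest gap = 321.79° ⇒ minimal covering band is its complement: 360° − 321.79° = 38.21°.
Band runs from +9.89° eastward to +48.10°.

38.21°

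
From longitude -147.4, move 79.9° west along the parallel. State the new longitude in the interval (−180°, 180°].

Start at -147.4°; shift −79.9° → -227.3°.
-227.3° lies outside (−180°, 180°]; add 360° → +132.7°.

+132.7°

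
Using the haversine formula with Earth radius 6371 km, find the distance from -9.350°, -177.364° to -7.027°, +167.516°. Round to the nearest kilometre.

1684 km

Δλ = 167.516 − -177.364 = 344.880°; wrapped into (−180°, 180°]: -15.120°.
Δφ = -7.027 − -9.350 = 2.323°.
a = sin²(Δφ/2) + cos φ₁ · cos φ₂ · sin²(Δλ/2) = 0.017362.
c = 2·atan2(√a, √(1−a)) = 0.26430 rad → d = 6371·c ≈ 1683.84 km.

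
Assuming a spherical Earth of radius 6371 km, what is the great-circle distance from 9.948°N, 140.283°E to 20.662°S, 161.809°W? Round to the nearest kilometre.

Δλ = -161.809 − 140.283 = -302.092°; wrapped into (−180°, 180°]: 57.908°.
Δφ = -20.662 − 9.948 = -30.610°.
a = sin²(Δφ/2) + cos φ₁ · cos φ₂ · sin²(Δλ/2) = 0.285662.
c = 2·atan2(√a, √(1−a)) = 1.12777 rad → d = 6371·c ≈ 7185.02 km.

7185 km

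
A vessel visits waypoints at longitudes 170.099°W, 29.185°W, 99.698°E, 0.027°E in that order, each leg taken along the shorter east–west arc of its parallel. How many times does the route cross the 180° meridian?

0

Leg 1: -170.099° → -29.185°, shortest Δλ = 140.914° (east) — does not cross 180°.
Leg 2: -29.185° → +99.698°, shortest Δλ = 128.883° (east) — does not cross 180°.
Leg 3: +99.698° → +0.027°, shortest Δλ = -99.671° (west) — does not cross 180°.
Total crossings: 0.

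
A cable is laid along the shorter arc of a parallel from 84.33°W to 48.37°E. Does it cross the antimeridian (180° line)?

Signed shortest Δλ = ((48.37 − -84.33 + 180) mod 360) − 180 = 132.7°.
Going east by 132.7° from -84.33° reaches +48.37° without touching 180°.

No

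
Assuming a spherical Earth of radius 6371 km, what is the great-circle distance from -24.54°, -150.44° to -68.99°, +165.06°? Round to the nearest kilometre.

Δλ = 165.06 − -150.44 = 315.50°; wrapped into (−180°, 180°]: -44.50°.
Δφ = -68.99 − -24.54 = -44.45°.
a = sin²(Δφ/2) + cos φ₁ · cos φ₂ · sin²(Δλ/2) = 0.189830.
c = 2·atan2(√a, √(1−a)) = 0.90162 rad → d = 6371·c ≈ 5744.22 km.

5744 km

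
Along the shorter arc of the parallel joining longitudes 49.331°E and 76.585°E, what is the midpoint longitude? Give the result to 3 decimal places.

Signed shortest Δλ from +49.331° to +76.585° is +27.254°.
Midpoint longitude = +49.331° + (+27.254°)/2 = +49.331° + 13.627° = +62.958°.

62.958°E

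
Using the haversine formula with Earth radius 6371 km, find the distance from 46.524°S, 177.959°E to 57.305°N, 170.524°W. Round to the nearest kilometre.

11594 km

Δλ = -170.524 − 177.959 = -348.483°; wrapped into (−180°, 180°]: 11.517°.
Δφ = 57.305 − -46.524 = 103.829°.
a = sin²(Δφ/2) + cos φ₁ · cos φ₂ · sin²(Δλ/2) = 0.623254.
c = 2·atan2(√a, √(1−a)) = 1.81987 rad → d = 6371·c ≈ 11594.40 km.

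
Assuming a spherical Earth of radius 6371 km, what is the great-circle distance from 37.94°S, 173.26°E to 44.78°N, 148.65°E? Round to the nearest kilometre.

Δλ = 148.65 − 173.26 = -24.61°.
Δφ = 44.78 − -37.94 = 82.72°.
a = sin²(Δφ/2) + cos φ₁ · cos φ₂ · sin²(Δλ/2) = 0.462066.
c = 2·atan2(√a, √(1−a)) = 1.49486 rad → d = 6371·c ≈ 9523.72 km.

9524 km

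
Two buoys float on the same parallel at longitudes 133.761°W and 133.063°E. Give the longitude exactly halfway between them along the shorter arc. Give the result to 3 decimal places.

Signed shortest Δλ from -133.761° to +133.063° is -93.176°.
Midpoint longitude = -133.761° + (-93.176°)/2 = -133.761° − 46.588° = -180.349°.
Normalise into (−180°, 180°]: +179.651°.
(The naïve average (-133.761 + +133.063)/2 = -0.349° is on the wrong side of the globe.)

179.651°E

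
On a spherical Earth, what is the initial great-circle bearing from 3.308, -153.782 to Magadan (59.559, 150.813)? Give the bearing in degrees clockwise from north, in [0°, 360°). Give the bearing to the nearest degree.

334°

Δλ = 150.813 − -153.782 = 304.595°; wrapped into (−180°, 180°]: -55.405°.
θ = atan2( sin Δλ · cos φ₂ , cos φ₁ · sin φ₂ − sin φ₁ · cos φ₂ · cos Δλ )
  = atan2(-0.41707, 0.84412) = -26.293° → normalised to [0°, 360°): 333.707°.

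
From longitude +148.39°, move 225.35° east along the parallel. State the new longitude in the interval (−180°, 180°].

+13.74°

Start at +148.39°; shift +225.35° → +373.74°.
+373.74° lies outside (−180°, 180°]; subtract 360° → +13.74°.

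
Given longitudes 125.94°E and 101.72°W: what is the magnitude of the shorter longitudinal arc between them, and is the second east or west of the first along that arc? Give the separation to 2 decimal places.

Raw difference: -101.72 − 125.94 = -227.66°.
Normalise into (−180°, 180°]: -227.66° + 360° = 132.34°.
Positive ⇒ the second point lies to the east; separation 132.34°.

132.34° east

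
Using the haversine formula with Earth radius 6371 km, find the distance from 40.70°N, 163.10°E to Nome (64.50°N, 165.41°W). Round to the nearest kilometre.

Δλ = -165.41 − 163.10 = -328.51°; wrapped into (−180°, 180°]: 31.49°.
Δφ = 64.50 − 40.70 = 23.80°.
a = sin²(Δφ/2) + cos φ₁ · cos φ₂ · sin²(Δλ/2) = 0.066553.
c = 2·atan2(√a, √(1−a)) = 0.52186 rad → d = 6371·c ≈ 3324.77 km.

3325 km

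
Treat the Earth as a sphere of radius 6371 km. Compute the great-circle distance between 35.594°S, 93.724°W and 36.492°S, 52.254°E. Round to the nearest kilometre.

Δλ = 52.254 − -93.724 = 145.978°.
Δφ = -36.492 − -35.594 = -0.898°.
a = sin²(Δφ/2) + cos φ₁ · cos φ₂ · sin²(Δλ/2) = 0.597842.
c = 2·atan2(√a, √(1−a)) = 1.76775 rad → d = 6371·c ≈ 11262.35 km.

11262 km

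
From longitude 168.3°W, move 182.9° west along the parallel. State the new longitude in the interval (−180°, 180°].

8.8°E

Start at -168.3°; shift −182.9° → -351.2°.
-351.2° lies outside (−180°, 180°]; add 360° → +8.8°.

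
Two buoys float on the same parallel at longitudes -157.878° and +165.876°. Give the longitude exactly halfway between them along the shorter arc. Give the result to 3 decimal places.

Signed shortest Δλ from -157.878° to +165.876° is -36.246°.
Midpoint longitude = -157.878° + (-36.246°)/2 = -157.878° − 18.123° = -176.001°.
(The naïve average (-157.878 + +165.876)/2 = 3.999° is on the wrong side of the globe.)

-176.001°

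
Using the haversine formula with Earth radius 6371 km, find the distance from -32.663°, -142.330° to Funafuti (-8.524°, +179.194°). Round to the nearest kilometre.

Δλ = 179.194 − -142.330 = 321.524°; wrapped into (−180°, 180°]: -38.476°.
Δφ = -8.524 − -32.663 = 24.139°.
a = sin²(Δφ/2) + cos φ₁ · cos φ₂ · sin²(Δλ/2) = 0.134109.
c = 2·atan2(√a, √(1−a)) = 0.74986 rad → d = 6371·c ≈ 4777.39 km.

4777 km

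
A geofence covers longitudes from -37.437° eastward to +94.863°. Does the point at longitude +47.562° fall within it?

Yes

Band width going east from -37.437° to +94.863°: ((94.863 − -37.437) mod 360) = 132.300°.
Offset of +47.562° east of the west edge: ((47.562 − -37.437) mod 360) = 84.999°.
84.999° ≤ 132.300° ⇒ inside.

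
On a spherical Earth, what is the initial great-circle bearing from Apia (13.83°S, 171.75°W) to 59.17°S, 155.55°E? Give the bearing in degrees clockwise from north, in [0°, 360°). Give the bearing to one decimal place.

Δλ = 155.55 − -171.75 = 327.30°; wrapped into (−180°, 180°]: -32.70°.
θ = atan2( sin Δλ · cos φ₂ , cos φ₁ · sin φ₂ − sin φ₁ · cos φ₂ · cos Δλ )
  = atan2(-0.27687, -0.73071) = -159.248° → normalised to [0°, 360°): 200.752°.

200.8°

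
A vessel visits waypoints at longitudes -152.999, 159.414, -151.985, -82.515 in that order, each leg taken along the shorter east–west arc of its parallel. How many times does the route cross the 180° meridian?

2

Leg 1: -152.999° → +159.414°, shortest Δλ = -47.587° (west) — crosses 180°.
Leg 2: +159.414° → -151.985°, shortest Δλ = 48.601° (east) — crosses 180°.
Leg 3: -151.985° → -82.515°, shortest Δλ = 69.47° (east) — does not cross 180°.
Total crossings: 2.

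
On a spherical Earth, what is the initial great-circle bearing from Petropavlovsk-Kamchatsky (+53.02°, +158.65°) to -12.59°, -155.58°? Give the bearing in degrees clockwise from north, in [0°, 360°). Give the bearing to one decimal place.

134.0°

Δλ = -155.58 − 158.65 = -314.23°; wrapped into (−180°, 180°]: 45.77°.
θ = atan2( sin Δλ · cos φ₂ , cos φ₁ · sin φ₂ − sin φ₁ · cos φ₂ · cos Δλ )
  = atan2(0.69932, -0.67495) = 133.984° → normalised to [0°, 360°): 133.984°.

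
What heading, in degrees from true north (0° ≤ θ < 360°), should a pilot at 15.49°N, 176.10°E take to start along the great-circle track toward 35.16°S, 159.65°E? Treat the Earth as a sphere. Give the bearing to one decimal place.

196.9°

Δλ = 159.65 − 176.10 = -16.45°.
θ = atan2( sin Δλ · cos φ₂ , cos φ₁ · sin φ₂ − sin φ₁ · cos φ₂ · cos Δλ )
  = atan2(-0.23151, -0.76435) = -163.149° → normalised to [0°, 360°): 196.851°.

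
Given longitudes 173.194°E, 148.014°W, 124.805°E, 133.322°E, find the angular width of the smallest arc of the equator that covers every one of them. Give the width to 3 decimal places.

Sort the longitudes: -148.014°, +124.805°, +133.322°, +173.194°.
Eastward gaps between consecutive values (wrapping around): 272.819°, 8.517°, 39.872°, 38.792°.
Largest gap = 272.819° ⇒ minimal covering band is its complement: 360° − 272.819° = 87.181°.
Band runs from +124.805° eastward to -148.014°, crossing the antimeridian.

87.181°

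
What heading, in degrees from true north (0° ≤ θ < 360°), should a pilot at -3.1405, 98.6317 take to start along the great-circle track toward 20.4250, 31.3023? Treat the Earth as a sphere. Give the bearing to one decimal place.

Δλ = 31.3023 − 98.6317 = -67.3294°.
θ = atan2( sin Δλ · cos φ₂ , cos φ₁ · sin φ₂ − sin φ₁ · cos φ₂ · cos Δλ )
  = atan2(-0.86472, 0.36825) = -66.933° → normalised to [0°, 360°): 293.067°.

293.1°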